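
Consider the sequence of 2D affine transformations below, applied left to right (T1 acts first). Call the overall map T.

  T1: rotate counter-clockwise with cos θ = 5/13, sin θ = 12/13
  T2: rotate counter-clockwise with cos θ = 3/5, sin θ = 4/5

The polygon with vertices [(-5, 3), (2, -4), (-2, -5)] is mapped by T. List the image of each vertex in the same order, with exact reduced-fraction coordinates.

image vertices: (-3/65, -379/65), (158/65, 244/65), (346/65, 53/65)

T1 rotate counter-clockwise with cos θ = 5/13, sin θ = 12/13: (-5, 3) → (-61/13, -45/13); (2, -4) → (58/13, 4/13); (-2, -5) → (50/13, -49/13)
T2 rotate counter-clockwise with cos θ = 3/5, sin θ = 4/5: (-61/13, -45/13) → (-3/65, -379/65); (58/13, 4/13) → (158/65, 244/65); (50/13, -49/13) → (346/65, 53/65)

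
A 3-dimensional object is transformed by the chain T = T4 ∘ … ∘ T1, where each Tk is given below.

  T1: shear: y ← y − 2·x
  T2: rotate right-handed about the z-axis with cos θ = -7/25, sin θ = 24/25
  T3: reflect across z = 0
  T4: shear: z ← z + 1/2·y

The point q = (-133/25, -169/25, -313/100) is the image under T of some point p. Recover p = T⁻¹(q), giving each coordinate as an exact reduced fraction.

p = (-5, -3, -1/4)

T1 = [1 0 0 0; -2 1 0 0; 0 0 1 0; 0 0 0 1]
T2·T1 = [41/25 -24/25 0 0; 38/25 -7/25 0 0; 0 0 1 0; 0 0 0 1]
T3·…·T1 = [41/25 -24/25 0 0; 38/25 -7/25 0 0; 0 0 -1 0; 0 0 0 1]
T4·…·T1 = [41/25 -24/25 0 0; 38/25 -7/25 0 0; 19/25 -7/50 -1 0; 0 0 0 1]
det M = -1; M⁻¹ = [-7/25 24/25 0 0; -38/25 41/25 0 0; 0 1/2 -1 0; 0 0 0 1]
M⁻¹ · (-133/25, -169/25, -313/100)ᵀ = (-5, -3, -1/4)ᵀ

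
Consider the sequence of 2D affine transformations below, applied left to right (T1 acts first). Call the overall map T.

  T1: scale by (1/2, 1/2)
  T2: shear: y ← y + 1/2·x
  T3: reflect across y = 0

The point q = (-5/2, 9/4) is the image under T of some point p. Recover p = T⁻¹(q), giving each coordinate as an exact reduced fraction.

p = (-5, -2)

T1 = [1/2 0 0; 0 1/2 0; 0 0 1]
T2·T1 = [1/2 0 0; 1/4 1/2 0; 0 0 1]
T3·…·T1 = [1/2 0 0; -1/4 -1/2 0; 0 0 1]
det M = -1/4; M⁻¹ = [2 0 0; -1 -2 0; 0 0 1]
M⁻¹ · (-5/2, 9/4)ᵀ = (-5, -2)ᵀ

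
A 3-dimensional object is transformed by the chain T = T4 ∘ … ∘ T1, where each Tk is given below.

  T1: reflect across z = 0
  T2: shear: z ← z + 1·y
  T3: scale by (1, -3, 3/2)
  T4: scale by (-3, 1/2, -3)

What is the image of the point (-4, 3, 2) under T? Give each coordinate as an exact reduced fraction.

T1 reflect across z = 0: (-4, 3, 2) → (-4, 3, -2)
T2 shear: z ← z + 1·y: (-4, 3, -2) → (-4, 3, 1)
T3 scale by (1, -3, 3/2): (-4, 3, 1) → (-4, -9, 3/2)
T4 scale by (-3, 1/2, -3): (-4, -9, 3/2) → (12, -9/2, -9/2)

T(p) = (12, -9/2, -9/2)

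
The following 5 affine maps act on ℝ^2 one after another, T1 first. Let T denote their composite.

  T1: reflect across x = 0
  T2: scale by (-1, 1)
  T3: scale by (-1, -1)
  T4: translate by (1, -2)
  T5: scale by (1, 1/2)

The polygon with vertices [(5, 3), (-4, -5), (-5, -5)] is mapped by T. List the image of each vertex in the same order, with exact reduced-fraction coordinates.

image vertices: (-4, -5/2), (5, 3/2), (6, 3/2)

T1 reflect across x = 0: (5, 3) → (-5, 3); (-4, -5) → (4, -5); (-5, -5) → (5, -5)
T2 scale by (-1, 1): (-5, 3) → (5, 3); (4, -5) → (-4, -5); (5, -5) → (-5, -5)
T3 scale by (-1, -1): (5, 3) → (-5, -3); (-4, -5) → (4, 5); (-5, -5) → (5, 5)
T4 translate by (1, -2): (-5, -3) → (-4, -5); (4, 5) → (5, 3); (5, 5) → (6, 3)
T5 scale by (1, 1/2): (-4, -5) → (-4, -5/2); (5, 3) → (5, 3/2); (6, 3) → (6, 3/2)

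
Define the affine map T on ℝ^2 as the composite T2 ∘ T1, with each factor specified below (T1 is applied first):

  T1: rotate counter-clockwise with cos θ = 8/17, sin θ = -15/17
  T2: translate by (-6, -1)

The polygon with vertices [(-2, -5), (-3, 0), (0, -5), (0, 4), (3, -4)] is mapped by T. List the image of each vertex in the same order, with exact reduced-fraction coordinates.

image vertices: (-193/17, -27/17), (-126/17, 28/17), (-177/17, -57/17), (-42/17, 15/17), (-138/17, -94/17)

T1 rotate counter-clockwise with cos θ = 8/17, sin θ = -15/17: (-2, -5) → (-91/17, -10/17); (-3, 0) → (-24/17, 45/17); (0, -5) → (-75/17, -40/17); (0, 4) → (60/17, 32/17); (3, -4) → (-36/17, -77/17)
T2 translate by (-6, -1): (-91/17, -10/17) → (-193/17, -27/17); (-24/17, 45/17) → (-126/17, 28/17); (-75/17, -40/17) → (-177/17, -57/17); (60/17, 32/17) → (-42/17, 15/17); (-36/17, -77/17) → (-138/17, -94/17)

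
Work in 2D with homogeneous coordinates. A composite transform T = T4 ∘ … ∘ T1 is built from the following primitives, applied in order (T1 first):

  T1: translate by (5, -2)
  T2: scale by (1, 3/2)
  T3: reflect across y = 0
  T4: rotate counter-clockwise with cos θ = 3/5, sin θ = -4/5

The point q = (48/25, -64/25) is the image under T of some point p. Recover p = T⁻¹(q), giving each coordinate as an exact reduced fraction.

T1 = [1 0 5; 0 1 -2; 0 0 1]
T2·T1 = [1 0 5; 0 3/2 -3; 0 0 1]
T3·…·T1 = [1 0 5; 0 -3/2 3; 0 0 1]
T4·…·T1 = [3/5 -6/5 27/5; -4/5 -9/10 -11/5; 0 0 1]
det M = -3/2; M⁻¹ = [3/5 -4/5 -5; -8/15 -2/5 2; 0 0 1]
M⁻¹ · (48/25, -64/25)ᵀ = (-9/5, 2)ᵀ

p = (-9/5, 2)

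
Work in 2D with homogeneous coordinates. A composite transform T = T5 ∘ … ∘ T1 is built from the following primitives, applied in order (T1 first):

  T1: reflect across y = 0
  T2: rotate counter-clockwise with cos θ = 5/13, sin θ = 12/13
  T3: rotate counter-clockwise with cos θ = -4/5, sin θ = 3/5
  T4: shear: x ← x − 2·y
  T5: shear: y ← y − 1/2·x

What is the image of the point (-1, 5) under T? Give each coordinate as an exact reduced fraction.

T1 reflect across y = 0: (-1, 5) → (-1, -5)
T2 rotate counter-clockwise with cos θ = 5/13, sin θ = 12/13: (-1, -5) → (55/13, -37/13)
T3 rotate counter-clockwise with cos θ = -4/5, sin θ = 3/5: (55/13, -37/13) → (-109/65, 313/65)
T4 shear: x ← x − 2·y: (-109/65, 313/65) → (-147/13, 313/65)
T5 shear: y ← y − 1/2·x: (-147/13, 313/65) → (-147/13, 1361/130)

T(p) = (-147/13, 1361/130)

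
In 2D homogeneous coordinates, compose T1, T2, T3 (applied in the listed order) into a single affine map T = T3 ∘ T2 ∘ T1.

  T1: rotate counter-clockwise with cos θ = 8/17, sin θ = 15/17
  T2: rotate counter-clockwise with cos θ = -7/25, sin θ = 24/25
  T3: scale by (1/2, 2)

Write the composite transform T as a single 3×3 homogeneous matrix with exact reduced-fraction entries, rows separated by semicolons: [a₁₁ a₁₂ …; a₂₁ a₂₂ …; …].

T1 = [8/17 -15/17 0; 15/17 8/17 0; 0 0 1]
T2·T1 = [-416/425 -87/425 0; 87/425 -416/425 0; 0 0 1]
T3·…·T1 = [-208/425 -87/850 0; 174/425 -832/425 0; 0 0 1]

T = [-208/425 -87/850 0; 174/425 -832/425 0; 0 0 1]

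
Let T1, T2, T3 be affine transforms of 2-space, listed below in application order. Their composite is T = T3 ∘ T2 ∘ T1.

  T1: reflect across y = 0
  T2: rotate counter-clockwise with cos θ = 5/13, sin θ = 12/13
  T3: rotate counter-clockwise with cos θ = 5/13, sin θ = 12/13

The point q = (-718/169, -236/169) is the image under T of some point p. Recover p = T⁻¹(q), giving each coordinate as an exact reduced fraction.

p = (2, -4)

T1 = [1 0 0; 0 -1 0; 0 0 1]
T2·T1 = [5/13 12/13 0; 12/13 -5/13 0; 0 0 1]
T3·…·T1 = [-119/169 120/169 0; 120/169 119/169 0; 0 0 1]
det M = -1; M⁻¹ = [-119/169 120/169 0; 120/169 119/169 0; 0 0 1]
M⁻¹ · (-718/169, -236/169)ᵀ = (2, -4)ᵀ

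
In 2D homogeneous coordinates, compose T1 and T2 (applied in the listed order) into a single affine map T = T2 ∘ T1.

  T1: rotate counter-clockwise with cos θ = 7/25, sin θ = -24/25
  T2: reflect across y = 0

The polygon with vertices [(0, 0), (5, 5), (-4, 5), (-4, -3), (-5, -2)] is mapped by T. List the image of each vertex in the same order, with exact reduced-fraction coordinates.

image vertices: (0, 0), (31/5, 17/5), (92/25, -131/25), (-4, -3), (-83/25, -106/25)

T1 rotate counter-clockwise with cos θ = 7/25, sin θ = -24/25: (0, 0) → (0, 0); (5, 5) → (31/5, -17/5); (-4, 5) → (92/25, 131/25); (-4, -3) → (-4, 3); (-5, -2) → (-83/25, 106/25)
T2 reflect across y = 0: (0, 0) → (0, 0); (31/5, -17/5) → (31/5, 17/5); (92/25, 131/25) → (92/25, -131/25); (-4, 3) → (-4, -3); (-83/25, 106/25) → (-83/25, -106/25)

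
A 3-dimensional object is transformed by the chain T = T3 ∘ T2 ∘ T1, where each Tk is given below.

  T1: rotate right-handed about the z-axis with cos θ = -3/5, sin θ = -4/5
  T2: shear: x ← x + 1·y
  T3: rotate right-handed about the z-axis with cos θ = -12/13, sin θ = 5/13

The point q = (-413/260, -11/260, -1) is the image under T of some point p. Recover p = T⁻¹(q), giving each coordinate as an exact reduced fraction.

p = (-1, 1/4, -1)

T1 = [-3/5 4/5 0 0; -4/5 -3/5 0 0; 0 0 1 0; 0 0 0 1]
T2·T1 = [-7/5 1/5 0 0; -4/5 -3/5 0 0; 0 0 1 0; 0 0 0 1]
T3·…·T1 = [8/5 3/65 0 0; 1/5 41/65 0 0; 0 0 1 0; 0 0 0 1]
det M = 1; M⁻¹ = [41/65 -3/65 0 0; -1/5 8/5 0 0; 0 0 1 0; 0 0 0 1]
M⁻¹ · (-413/260, -11/260, -1)ᵀ = (-1, 1/4, -1)ᵀ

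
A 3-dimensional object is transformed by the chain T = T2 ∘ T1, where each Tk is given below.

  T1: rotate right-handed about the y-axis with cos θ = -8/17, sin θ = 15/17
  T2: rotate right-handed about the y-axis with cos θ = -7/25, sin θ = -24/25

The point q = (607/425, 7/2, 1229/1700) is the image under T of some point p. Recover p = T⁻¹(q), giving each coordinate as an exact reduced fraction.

p = (5/4, 7/2, 1)

T1 = [-8/17 0 15/17 0; 0 1 0 0; -15/17 0 -8/17 0; 0 0 0 1]
T2·T1 = [416/425 0 87/425 0; 0 1 0 0; -87/425 0 416/425 0; 0 0 0 1]
det M = 1; M⁻¹ = [416/425 0 -87/425 0; 0 1 0 0; 87/425 0 416/425 0; 0 0 0 1]
M⁻¹ · (607/425, 7/2, 1229/1700)ᵀ = (5/4, 7/2, 1)ᵀ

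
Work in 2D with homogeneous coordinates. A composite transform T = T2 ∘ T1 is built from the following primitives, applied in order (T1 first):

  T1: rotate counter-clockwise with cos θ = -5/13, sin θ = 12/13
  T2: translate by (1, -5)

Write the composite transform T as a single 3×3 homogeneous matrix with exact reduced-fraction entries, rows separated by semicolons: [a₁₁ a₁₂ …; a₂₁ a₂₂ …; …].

T1 = [-5/13 -12/13 0; 12/13 -5/13 0; 0 0 1]
T2·T1 = [-5/13 -12/13 1; 12/13 -5/13 -5; 0 0 1]

T = [-5/13 -12/13 1; 12/13 -5/13 -5; 0 0 1]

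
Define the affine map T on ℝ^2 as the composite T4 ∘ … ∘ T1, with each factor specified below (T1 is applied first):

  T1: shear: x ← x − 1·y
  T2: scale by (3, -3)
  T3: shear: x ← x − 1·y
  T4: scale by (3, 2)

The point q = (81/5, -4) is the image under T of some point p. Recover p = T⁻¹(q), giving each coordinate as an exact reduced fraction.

T1 = [1 -1 0; 0 1 0; 0 0 1]
T2·T1 = [3 -3 0; 0 -3 0; 0 0 1]
T3·…·T1 = [3 0 0; 0 -3 0; 0 0 1]
T4·…·T1 = [9 0 0; 0 -6 0; 0 0 1]
det M = -54; M⁻¹ = [1/9 0 0; 0 -1/6 0; 0 0 1]
M⁻¹ · (81/5, -4)ᵀ = (9/5, 2/3)ᵀ

p = (9/5, 2/3)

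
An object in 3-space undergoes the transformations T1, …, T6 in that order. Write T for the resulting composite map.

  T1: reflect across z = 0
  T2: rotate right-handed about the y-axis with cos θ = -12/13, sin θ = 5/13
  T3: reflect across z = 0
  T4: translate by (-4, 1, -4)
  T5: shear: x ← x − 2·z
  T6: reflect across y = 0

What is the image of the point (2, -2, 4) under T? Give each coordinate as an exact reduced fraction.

T(p) = (84/13, 1, -90/13)

T1 reflect across z = 0: (2, -2, 4) → (2, -2, -4)
T2 rotate right-handed about the y-axis with cos θ = -12/13, sin θ = 5/13: (2, -2, -4) → (-44/13, -2, 38/13)
T3 reflect across z = 0: (-44/13, -2, 38/13) → (-44/13, -2, -38/13)
T4 translate by (-4, 1, -4): (-44/13, -2, -38/13) → (-96/13, -1, -90/13)
T5 shear: x ← x − 2·z: (-96/13, -1, -90/13) → (84/13, -1, -90/13)
T6 reflect across y = 0: (84/13, -1, -90/13) → (84/13, 1, -90/13)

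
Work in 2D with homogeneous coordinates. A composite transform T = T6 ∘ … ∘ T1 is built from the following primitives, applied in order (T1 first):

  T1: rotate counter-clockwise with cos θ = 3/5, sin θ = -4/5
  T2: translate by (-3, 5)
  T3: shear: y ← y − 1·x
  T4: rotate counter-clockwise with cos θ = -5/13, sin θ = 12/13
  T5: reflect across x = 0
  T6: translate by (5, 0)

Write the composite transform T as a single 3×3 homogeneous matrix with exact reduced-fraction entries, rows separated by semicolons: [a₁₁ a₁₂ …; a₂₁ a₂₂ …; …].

T1 = [3/5 4/5 0; -4/5 3/5 0; 0 0 1]
T2·T1 = [3/5 4/5 -3; -4/5 3/5 5; 0 0 1]
T3·…·T1 = [3/5 4/5 -3; -7/5 -1/5 8; 0 0 1]
T4·…·T1 = [69/65 -8/65 -81/13; 71/65 53/65 -76/13; 0 0 1]
T5·…·T1 = [-69/65 8/65 81/13; 71/65 53/65 -76/13; 0 0 1]
T6·…·T1 = [-69/65 8/65 146/13; 71/65 53/65 -76/13; 0 0 1]

T = [-69/65 8/65 146/13; 71/65 53/65 -76/13; 0 0 1]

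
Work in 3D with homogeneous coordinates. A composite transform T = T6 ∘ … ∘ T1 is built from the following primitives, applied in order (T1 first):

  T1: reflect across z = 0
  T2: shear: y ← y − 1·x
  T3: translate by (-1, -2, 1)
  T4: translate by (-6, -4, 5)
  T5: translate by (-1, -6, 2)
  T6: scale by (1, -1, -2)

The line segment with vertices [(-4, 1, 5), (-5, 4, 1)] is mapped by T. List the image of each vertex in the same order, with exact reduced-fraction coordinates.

image vertices: (-12, 7, -6), (-13, 3, -14)

T1 reflect across z = 0: (-4, 1, 5) → (-4, 1, -5); (-5, 4, 1) → (-5, 4, -1)
T2 shear: y ← y − 1·x: (-4, 1, -5) → (-4, 5, -5); (-5, 4, -1) → (-5, 9, -1)
T3 translate by (-1, -2, 1): (-4, 5, -5) → (-5, 3, -4); (-5, 9, -1) → (-6, 7, 0)
T4 translate by (-6, -4, 5): (-5, 3, -4) → (-11, -1, 1); (-6, 7, 0) → (-12, 3, 5)
T5 translate by (-1, -6, 2): (-11, -1, 1) → (-12, -7, 3); (-12, 3, 5) → (-13, -3, 7)
T6 scale by (1, -1, -2): (-12, -7, 3) → (-12, 7, -6); (-13, -3, 7) → (-13, 3, -14)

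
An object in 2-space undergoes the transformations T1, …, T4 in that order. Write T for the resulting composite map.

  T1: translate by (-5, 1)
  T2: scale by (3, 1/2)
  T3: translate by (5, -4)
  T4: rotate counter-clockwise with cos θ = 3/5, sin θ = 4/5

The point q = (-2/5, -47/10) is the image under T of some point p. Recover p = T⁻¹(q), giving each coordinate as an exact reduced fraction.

p = (2, 2)

T1 = [1 0 -5; 0 1 1; 0 0 1]
T2·T1 = [3 0 -15; 0 1/2 1/2; 0 0 1]
T3·…·T1 = [3 0 -10; 0 1/2 -7/2; 0 0 1]
T4·…·T1 = [9/5 -2/5 -16/5; 12/5 3/10 -101/10; 0 0 1]
det M = 3/2; M⁻¹ = [1/5 4/15 10/3; -8/5 6/5 7; 0 0 1]
M⁻¹ · (-2/5, -47/10)ᵀ = (2, 2)ᵀ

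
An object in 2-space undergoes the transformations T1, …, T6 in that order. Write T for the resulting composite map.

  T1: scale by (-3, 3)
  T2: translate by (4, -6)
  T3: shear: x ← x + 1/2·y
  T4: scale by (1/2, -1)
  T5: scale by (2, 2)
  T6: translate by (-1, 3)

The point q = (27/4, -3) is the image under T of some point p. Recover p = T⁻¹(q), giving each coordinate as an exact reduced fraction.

T1 = [-3 0 0; 0 3 0; 0 0 1]
T2·T1 = [-3 0 4; 0 3 -6; 0 0 1]
T3·…·T1 = [-3 3/2 1; 0 3 -6; 0 0 1]
T4·…·T1 = [-3/2 3/4 1/2; 0 -3 6; 0 0 1]
T5·…·T1 = [-3 3/2 1; 0 -6 12; 0 0 1]
T6·…·T1 = [-3 3/2 0; 0 -6 15; 0 0 1]
det M = 18; M⁻¹ = [-1/3 -1/12 5/4; 0 -1/6 5/2; 0 0 1]
M⁻¹ · (27/4, -3)ᵀ = (-3/4, 3)ᵀ

p = (-3/4, 3)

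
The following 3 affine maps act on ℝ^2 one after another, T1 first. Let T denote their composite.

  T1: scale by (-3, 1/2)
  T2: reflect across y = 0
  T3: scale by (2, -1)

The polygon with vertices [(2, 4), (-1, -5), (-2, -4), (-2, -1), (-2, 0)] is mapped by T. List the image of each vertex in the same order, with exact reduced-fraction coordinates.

T1 scale by (-3, 1/2): (2, 4) → (-6, 2); (-1, -5) → (3, -5/2); (-2, -4) → (6, -2); (-2, -1) → (6, -1/2); (-2, 0) → (6, 0)
T2 reflect across y = 0: (-6, 2) → (-6, -2); (3, -5/2) → (3, 5/2); (6, -2) → (6, 2); (6, -1/2) → (6, 1/2); (6, 0) → (6, 0)
T3 scale by (2, -1): (-6, -2) → (-12, 2); (3, 5/2) → (6, -5/2); (6, 2) → (12, -2); (6, 1/2) → (12, -1/2); (6, 0) → (12, 0)

image vertices: (-12, 2), (6, -5/2), (12, -2), (12, -1/2), (12, 0)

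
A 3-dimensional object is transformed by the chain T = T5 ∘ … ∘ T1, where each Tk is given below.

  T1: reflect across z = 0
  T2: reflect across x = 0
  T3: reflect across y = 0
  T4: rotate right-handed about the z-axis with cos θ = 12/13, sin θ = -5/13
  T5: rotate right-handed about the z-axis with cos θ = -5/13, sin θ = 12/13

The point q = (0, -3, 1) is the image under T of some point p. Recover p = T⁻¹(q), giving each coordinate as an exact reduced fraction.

T1 = [1 0 0 0; 0 1 0 0; 0 0 -1 0; 0 0 0 1]
T2·T1 = [-1 0 0 0; 0 1 0 0; 0 0 -1 0; 0 0 0 1]
T3·…·T1 = [-1 0 0 0; 0 -1 0 0; 0 0 -1 0; 0 0 0 1]
T4·…·T1 = [-12/13 -5/13 0 0; 5/13 -12/13 0 0; 0 0 -1 0; 0 0 0 1]
T5·…·T1 = [0 1 0 0; -1 0 0 0; 0 0 -1 0; 0 0 0 1]
det M = -1; M⁻¹ = [0 -1 0 0; 1 0 0 0; 0 0 -1 0; 0 0 0 1]
M⁻¹ · (0, -3, 1)ᵀ = (3, 0, -1)ᵀ

p = (3, 0, -1)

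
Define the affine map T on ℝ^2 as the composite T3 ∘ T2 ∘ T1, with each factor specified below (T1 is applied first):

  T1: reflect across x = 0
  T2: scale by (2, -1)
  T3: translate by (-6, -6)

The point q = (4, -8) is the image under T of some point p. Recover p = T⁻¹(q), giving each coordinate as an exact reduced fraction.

p = (-5, 2)

T1 = [-1 0 0; 0 1 0; 0 0 1]
T2·T1 = [-2 0 0; 0 -1 0; 0 0 1]
T3·…·T1 = [-2 0 -6; 0 -1 -6; 0 0 1]
det M = 2; M⁻¹ = [-1/2 0 -3; 0 -1 -6; 0 0 1]
M⁻¹ · (4, -8)ᵀ = (-5, 2)ᵀ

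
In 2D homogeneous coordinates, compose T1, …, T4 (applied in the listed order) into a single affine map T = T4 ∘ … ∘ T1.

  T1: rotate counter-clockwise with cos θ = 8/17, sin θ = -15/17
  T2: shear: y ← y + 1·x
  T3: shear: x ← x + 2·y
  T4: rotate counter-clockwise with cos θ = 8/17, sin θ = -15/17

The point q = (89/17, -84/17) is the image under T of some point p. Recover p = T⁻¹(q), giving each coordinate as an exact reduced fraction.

T1 = [8/17 15/17 0; -15/17 8/17 0; 0 0 1]
T2·T1 = [8/17 15/17 0; -7/17 23/17 0; 0 0 1]
T3·…·T1 = [-6/17 61/17 0; -7/17 23/17 0; 0 0 1]
T4·…·T1 = [-9/17 49/17 0; 2/17 -43/17 0; 0 0 1]
det M = 1; M⁻¹ = [-43/17 -49/17 0; -2/17 -9/17 0; 0 0 1]
M⁻¹ · (89/17, -84/17)ᵀ = (1, 2)ᵀ

p = (1, 2)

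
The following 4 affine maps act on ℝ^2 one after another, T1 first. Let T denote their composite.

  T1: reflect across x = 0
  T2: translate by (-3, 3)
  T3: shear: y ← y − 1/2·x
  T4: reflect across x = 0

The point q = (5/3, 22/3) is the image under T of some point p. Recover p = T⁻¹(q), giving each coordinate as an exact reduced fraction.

p = (-4/3, 7/2)

T1 = [-1 0 0; 0 1 0; 0 0 1]
T2·T1 = [-1 0 -3; 0 1 3; 0 0 1]
T3·…·T1 = [-1 0 -3; 1/2 1 9/2; 0 0 1]
T4·…·T1 = [1 0 3; 1/2 1 9/2; 0 0 1]
det M = 1; M⁻¹ = [1 0 -3; -1/2 1 -3; 0 0 1]
M⁻¹ · (5/3, 22/3)ᵀ = (-4/3, 7/2)ᵀ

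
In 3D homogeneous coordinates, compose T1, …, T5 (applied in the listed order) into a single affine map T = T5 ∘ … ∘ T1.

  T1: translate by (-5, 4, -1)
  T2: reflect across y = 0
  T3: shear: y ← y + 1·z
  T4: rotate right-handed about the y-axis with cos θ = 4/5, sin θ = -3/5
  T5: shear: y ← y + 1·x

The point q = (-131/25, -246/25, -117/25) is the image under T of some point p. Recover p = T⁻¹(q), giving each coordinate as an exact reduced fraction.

p = (-2, 0, 2/5)

T1 = [1 0 0 -5; 0 1 0 4; 0 0 1 -1; 0 0 0 1]
T2·T1 = [1 0 0 -5; 0 -1 0 -4; 0 0 1 -1; 0 0 0 1]
T3·…·T1 = [1 0 0 -5; 0 -1 1 -5; 0 0 1 -1; 0 0 0 1]
T4·…·T1 = [4/5 0 -3/5 -17/5; 0 -1 1 -5; 3/5 0 4/5 -19/5; 0 0 0 1]
T5·…·T1 = [4/5 0 -3/5 -17/5; 4/5 -1 2/5 -42/5; 3/5 0 4/5 -19/5; 0 0 0 1]
det M = -1; M⁻¹ = [4/5 0 3/5 5; 2/5 -1 4/5 -4; -3/5 0 4/5 1; 0 0 0 1]
M⁻¹ · (-131/25, -246/25, -117/25)ᵀ = (-2, 0, 2/5)ᵀ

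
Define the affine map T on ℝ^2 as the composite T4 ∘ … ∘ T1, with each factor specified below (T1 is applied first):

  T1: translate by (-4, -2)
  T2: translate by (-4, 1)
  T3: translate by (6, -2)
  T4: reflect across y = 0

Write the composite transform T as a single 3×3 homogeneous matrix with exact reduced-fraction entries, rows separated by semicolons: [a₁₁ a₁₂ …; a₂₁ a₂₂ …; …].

T1 = [1 0 -4; 0 1 -2; 0 0 1]
T2·T1 = [1 0 -8; 0 1 -1; 0 0 1]
T3·…·T1 = [1 0 -2; 0 1 -3; 0 0 1]
T4·…·T1 = [1 0 -2; 0 -1 3; 0 0 1]

T = [1 0 -2; 0 -1 3; 0 0 1]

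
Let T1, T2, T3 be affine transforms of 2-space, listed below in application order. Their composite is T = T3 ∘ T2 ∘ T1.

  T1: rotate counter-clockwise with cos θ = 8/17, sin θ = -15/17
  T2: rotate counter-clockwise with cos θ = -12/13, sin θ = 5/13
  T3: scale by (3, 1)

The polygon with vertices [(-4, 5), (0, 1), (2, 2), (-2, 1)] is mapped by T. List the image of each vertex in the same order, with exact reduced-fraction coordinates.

T1 rotate counter-clockwise with cos θ = 8/17, sin θ = -15/17: (-4, 5) → (43/17, 100/17); (0, 1) → (15/17, 8/17); (2, 2) → (46/17, -14/17); (-2, 1) → (-1/17, 38/17)
T2 rotate counter-clockwise with cos θ = -12/13, sin θ = 5/13: (43/17, 100/17) → (-1016/221, -985/221); (15/17, 8/17) → (-220/221, -21/221); (46/17, -14/17) → (-482/221, 398/221); (-1/17, 38/17) → (-178/221, -461/221)
T3 scale by (3, 1): (-1016/221, -985/221) → (-3048/221, -985/221); (-220/221, -21/221) → (-660/221, -21/221); (-482/221, 398/221) → (-1446/221, 398/221); (-178/221, -461/221) → (-534/221, -461/221)

image vertices: (-3048/221, -985/221), (-660/221, -21/221), (-1446/221, 398/221), (-534/221, -461/221)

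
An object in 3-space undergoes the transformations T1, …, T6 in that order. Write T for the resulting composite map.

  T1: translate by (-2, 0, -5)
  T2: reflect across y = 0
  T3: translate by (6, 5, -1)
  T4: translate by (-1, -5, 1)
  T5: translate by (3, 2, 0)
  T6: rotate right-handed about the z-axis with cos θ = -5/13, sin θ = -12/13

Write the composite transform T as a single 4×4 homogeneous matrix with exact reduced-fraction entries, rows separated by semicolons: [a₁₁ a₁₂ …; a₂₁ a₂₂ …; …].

T1 = [1 0 0 -2; 0 1 0 0; 0 0 1 -5; 0 0 0 1]
T2·T1 = [1 0 0 -2; 0 -1 0 0; 0 0 1 -5; 0 0 0 1]
T3·…·T1 = [1 0 0 4; 0 -1 0 5; 0 0 1 -6; 0 0 0 1]
T4·…·T1 = [1 0 0 3; 0 -1 0 0; 0 0 1 -5; 0 0 0 1]
T5·…·T1 = [1 0 0 6; 0 -1 0 2; 0 0 1 -5; 0 0 0 1]
T6·…·T1 = [-5/13 -12/13 0 -6/13; -12/13 5/13 0 -82/13; 0 0 1 -5; 0 0 0 1]

T = [-5/13 -12/13 0 -6/13; -12/13 5/13 0 -82/13; 0 0 1 -5; 0 0 0 1]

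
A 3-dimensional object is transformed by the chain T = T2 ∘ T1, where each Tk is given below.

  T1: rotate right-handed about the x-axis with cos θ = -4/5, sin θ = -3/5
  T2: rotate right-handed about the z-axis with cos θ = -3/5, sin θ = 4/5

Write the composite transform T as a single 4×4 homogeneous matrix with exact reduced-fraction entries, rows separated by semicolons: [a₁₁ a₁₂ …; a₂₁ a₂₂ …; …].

T1 = [1 0 0 0; 0 -4/5 3/5 0; 0 -3/5 -4/5 0; 0 0 0 1]
T2·T1 = [-3/5 16/25 -12/25 0; 4/5 12/25 -9/25 0; 0 -3/5 -4/5 0; 0 0 0 1]

T = [-3/5 16/25 -12/25 0; 4/5 12/25 -9/25 0; 0 -3/5 -4/5 0; 0 0 0 1]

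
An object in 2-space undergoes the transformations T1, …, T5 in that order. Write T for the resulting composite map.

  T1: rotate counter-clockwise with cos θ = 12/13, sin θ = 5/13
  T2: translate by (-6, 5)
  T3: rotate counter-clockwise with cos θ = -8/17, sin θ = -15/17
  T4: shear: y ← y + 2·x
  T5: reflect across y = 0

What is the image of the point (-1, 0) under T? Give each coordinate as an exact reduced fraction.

T(p) = (1620/221, -4110/221)

T1 rotate counter-clockwise with cos θ = 12/13, sin θ = 5/13: (-1, 0) → (-12/13, -5/13)
T2 translate by (-6, 5): (-12/13, -5/13) → (-90/13, 60/13)
T3 rotate counter-clockwise with cos θ = -8/17, sin θ = -15/17: (-90/13, 60/13) → (1620/221, 870/221)
T4 shear: y ← y + 2·x: (1620/221, 870/221) → (1620/221, 4110/221)
T5 reflect across y = 0: (1620/221, 4110/221) → (1620/221, -4110/221)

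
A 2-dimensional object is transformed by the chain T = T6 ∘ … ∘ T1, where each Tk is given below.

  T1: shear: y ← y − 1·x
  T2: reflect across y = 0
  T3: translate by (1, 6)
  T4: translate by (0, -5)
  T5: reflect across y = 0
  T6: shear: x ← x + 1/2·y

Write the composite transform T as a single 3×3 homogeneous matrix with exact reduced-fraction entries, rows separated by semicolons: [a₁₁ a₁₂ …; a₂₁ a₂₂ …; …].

T1 = [1 0 0; -1 1 0; 0 0 1]
T2·T1 = [1 0 0; 1 -1 0; 0 0 1]
T3·…·T1 = [1 0 1; 1 -1 6; 0 0 1]
T4·…·T1 = [1 0 1; 1 -1 1; 0 0 1]
T5·…·T1 = [1 0 1; -1 1 -1; 0 0 1]
T6·…·T1 = [1/2 1/2 1/2; -1 1 -1; 0 0 1]

T = [1/2 1/2 1/2; -1 1 -1; 0 0 1]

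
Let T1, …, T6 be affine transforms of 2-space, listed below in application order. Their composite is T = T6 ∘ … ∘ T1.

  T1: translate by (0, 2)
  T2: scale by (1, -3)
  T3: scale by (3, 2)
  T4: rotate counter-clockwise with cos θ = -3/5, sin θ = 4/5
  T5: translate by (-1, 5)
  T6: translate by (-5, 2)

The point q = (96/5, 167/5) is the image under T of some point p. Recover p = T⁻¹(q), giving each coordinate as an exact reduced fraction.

T1 = [1 0 0; 0 1 2; 0 0 1]
T2·T1 = [1 0 0; 0 -3 -6; 0 0 1]
T3·…·T1 = [3 0 0; 0 -6 -12; 0 0 1]
T4·…·T1 = [-9/5 24/5 48/5; 12/5 18/5 36/5; 0 0 1]
T5·…·T1 = [-9/5 24/5 43/5; 12/5 18/5 61/5; 0 0 1]
T6·…·T1 = [-9/5 24/5 18/5; 12/5 18/5 71/5; 0 0 1]
det M = -18; M⁻¹ = [-1/5 4/15 -46/15; 2/15 1/10 -19/10; 0 0 1]
M⁻¹ · (96/5, 167/5)ᵀ = (2, 4)ᵀ

p = (2, 4)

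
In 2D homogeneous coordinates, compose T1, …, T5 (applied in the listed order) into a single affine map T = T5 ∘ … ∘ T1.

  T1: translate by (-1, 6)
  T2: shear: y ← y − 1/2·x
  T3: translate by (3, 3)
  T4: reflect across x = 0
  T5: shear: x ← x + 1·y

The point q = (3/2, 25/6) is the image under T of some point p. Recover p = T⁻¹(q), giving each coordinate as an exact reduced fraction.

T1 = [1 0 -1; 0 1 6; 0 0 1]
T2·T1 = [1 0 -1; -1/2 1 13/2; 0 0 1]
T3·…·T1 = [1 0 2; -1/2 1 19/2; 0 0 1]
T4·…·T1 = [-1 0 -2; -1/2 1 19/2; 0 0 1]
T5·…·T1 = [-3/2 1 15/2; -1/2 1 19/2; 0 0 1]
det M = -1; M⁻¹ = [-1 1 -2; -1/2 3/2 -21/2; 0 0 1]
M⁻¹ · (3/2, 25/6)ᵀ = (2/3, -5)ᵀ

p = (2/3, -5)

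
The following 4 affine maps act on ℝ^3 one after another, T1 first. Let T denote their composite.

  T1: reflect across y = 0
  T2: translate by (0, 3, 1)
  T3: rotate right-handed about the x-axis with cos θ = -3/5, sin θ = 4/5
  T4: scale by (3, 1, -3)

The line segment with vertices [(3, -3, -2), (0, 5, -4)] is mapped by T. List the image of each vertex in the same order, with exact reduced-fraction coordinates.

T1 reflect across y = 0: (3, -3, -2) → (3, 3, -2); (0, 5, -4) → (0, -5, -4)
T2 translate by (0, 3, 1): (3, 3, -2) → (3, 6, -1); (0, -5, -4) → (0, -2, -3)
T3 rotate right-handed about the x-axis with cos θ = -3/5, sin θ = 4/5: (3, 6, -1) → (3, -14/5, 27/5); (0, -2, -3) → (0, 18/5, 1/5)
T4 scale by (3, 1, -3): (3, -14/5, 27/5) → (9, -14/5, -81/5); (0, 18/5, 1/5) → (0, 18/5, -3/5)

image vertices: (9, -14/5, -81/5), (0, 18/5, -3/5)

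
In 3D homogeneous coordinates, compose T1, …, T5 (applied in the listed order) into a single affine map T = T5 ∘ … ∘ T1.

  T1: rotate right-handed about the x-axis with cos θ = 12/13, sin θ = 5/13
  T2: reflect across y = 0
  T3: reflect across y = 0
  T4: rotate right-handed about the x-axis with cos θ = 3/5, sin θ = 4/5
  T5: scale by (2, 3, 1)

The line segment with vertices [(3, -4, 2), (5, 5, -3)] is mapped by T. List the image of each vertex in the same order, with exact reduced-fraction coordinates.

T1 rotate right-handed about the x-axis with cos θ = 12/13, sin θ = 5/13: (3, -4, 2) → (3, -58/13, 4/13); (5, 5, -3) → (5, 75/13, -11/13)
T2 reflect across y = 0: (3, -58/13, 4/13) → (3, 58/13, 4/13); (5, 75/13, -11/13) → (5, -75/13, -11/13)
T3 reflect across y = 0: (3, 58/13, 4/13) → (3, -58/13, 4/13); (5, -75/13, -11/13) → (5, 75/13, -11/13)
T4 rotate right-handed about the x-axis with cos θ = 3/5, sin θ = 4/5: (3, -58/13, 4/13) → (3, -38/13, -44/13); (5, 75/13, -11/13) → (5, 269/65, 267/65)
T5 scale by (2, 3, 1): (3, -38/13, -44/13) → (6, -114/13, -44/13); (5, 269/65, 267/65) → (10, 807/65, 267/65)

image vertices: (6, -114/13, -44/13), (10, 807/65, 267/65)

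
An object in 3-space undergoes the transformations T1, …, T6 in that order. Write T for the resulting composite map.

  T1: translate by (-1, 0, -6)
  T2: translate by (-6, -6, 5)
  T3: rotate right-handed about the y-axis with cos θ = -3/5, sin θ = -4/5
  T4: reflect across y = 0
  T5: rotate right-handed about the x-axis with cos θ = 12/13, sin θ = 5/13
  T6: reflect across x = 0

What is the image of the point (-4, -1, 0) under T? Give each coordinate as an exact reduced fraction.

T(p) = (-37/5, 125/13, -317/65)

T1 translate by (-1, 0, -6): (-4, -1, 0) → (-5, -1, -6)
T2 translate by (-6, -6, 5): (-5, -1, -6) → (-11, -7, -1)
T3 rotate right-handed about the y-axis with cos θ = -3/5, sin θ = -4/5: (-11, -7, -1) → (37/5, -7, -41/5)
T4 reflect across y = 0: (37/5, -7, -41/5) → (37/5, 7, -41/5)
T5 rotate right-handed about the x-axis with cos θ = 12/13, sin θ = 5/13: (37/5, 7, -41/5) → (37/5, 125/13, -317/65)
T6 reflect across x = 0: (37/5, 125/13, -317/65) → (-37/5, 125/13, -317/65)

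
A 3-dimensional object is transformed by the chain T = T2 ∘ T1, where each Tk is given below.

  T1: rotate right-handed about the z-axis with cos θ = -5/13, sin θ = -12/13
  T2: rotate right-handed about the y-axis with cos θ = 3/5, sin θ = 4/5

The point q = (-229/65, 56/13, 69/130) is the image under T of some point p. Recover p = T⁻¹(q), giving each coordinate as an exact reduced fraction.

p = (-3, -4, -5/2)

T1 = [-5/13 12/13 0 0; -12/13 -5/13 0 0; 0 0 1 0; 0 0 0 1]
T2·T1 = [-3/13 36/65 4/5 0; -12/13 -5/13 0 0; 4/13 -48/65 3/5 0; 0 0 0 1]
det M = 1; M⁻¹ = [-3/13 -12/13 4/13 0; 36/65 -5/13 -48/65 0; 4/5 0 3/5 0; 0 0 0 1]
M⁻¹ · (-229/65, 56/13, 69/130)ᵀ = (-3, -4, -5/2)ᵀ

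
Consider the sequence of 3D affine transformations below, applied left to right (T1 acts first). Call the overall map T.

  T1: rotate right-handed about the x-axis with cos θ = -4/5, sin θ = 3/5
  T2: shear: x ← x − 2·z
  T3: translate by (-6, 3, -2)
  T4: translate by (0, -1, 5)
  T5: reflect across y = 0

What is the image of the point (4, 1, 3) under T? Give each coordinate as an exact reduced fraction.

T(p) = (8/5, 3/5, 6/5)

T1 rotate right-handed about the x-axis with cos θ = -4/5, sin θ = 3/5: (4, 1, 3) → (4, -13/5, -9/5)
T2 shear: x ← x − 2·z: (4, -13/5, -9/5) → (38/5, -13/5, -9/5)
T3 translate by (-6, 3, -2): (38/5, -13/5, -9/5) → (8/5, 2/5, -19/5)
T4 translate by (0, -1, 5): (8/5, 2/5, -19/5) → (8/5, -3/5, 6/5)
T5 reflect across y = 0: (8/5, -3/5, 6/5) → (8/5, 3/5, 6/5)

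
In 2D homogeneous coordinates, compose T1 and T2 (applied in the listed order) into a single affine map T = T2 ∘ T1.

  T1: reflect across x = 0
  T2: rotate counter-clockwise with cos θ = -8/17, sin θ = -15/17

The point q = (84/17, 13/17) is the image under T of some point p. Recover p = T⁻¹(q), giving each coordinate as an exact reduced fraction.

p = (3, 4)

T1 = [-1 0 0; 0 1 0; 0 0 1]
T2·T1 = [8/17 15/17 0; 15/17 -8/17 0; 0 0 1]
det M = -1; M⁻¹ = [8/17 15/17 0; 15/17 -8/17 0; 0 0 1]
M⁻¹ · (84/17, 13/17)ᵀ = (3, 4)ᵀ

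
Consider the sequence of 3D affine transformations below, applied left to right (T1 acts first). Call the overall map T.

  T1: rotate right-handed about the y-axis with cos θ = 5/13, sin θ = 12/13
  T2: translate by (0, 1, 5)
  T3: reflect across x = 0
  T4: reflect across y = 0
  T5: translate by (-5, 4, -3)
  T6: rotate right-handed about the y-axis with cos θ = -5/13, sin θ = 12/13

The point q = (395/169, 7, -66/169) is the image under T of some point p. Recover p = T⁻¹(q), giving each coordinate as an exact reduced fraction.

T1 = [5/13 0 12/13 0; 0 1 0 0; -12/13 0 5/13 0; 0 0 0 1]
T2·T1 = [5/13 0 12/13 0; 0 1 0 1; -12/13 0 5/13 5; 0 0 0 1]
T3·…·T1 = [-5/13 0 -12/13 0; 0 1 0 1; -12/13 0 5/13 5; 0 0 0 1]
T4·…·T1 = [-5/13 0 -12/13 0; 0 -1 0 -1; -12/13 0 5/13 5; 0 0 0 1]
T5·…·T1 = [-5/13 0 -12/13 -5; 0 -1 0 3; -12/13 0 5/13 2; 0 0 0 1]
T6·…·T1 = [-119/169 0 120/169 49/13; 0 -1 0 3; 120/169 0 119/169 50/13; 0 0 0 1]
det M = 1; M⁻¹ = [-119/169 0 120/169 -1/13; 0 -1 0 3; 120/169 0 119/169 -70/13; 0 0 0 1]
M⁻¹ · (395/169, 7, -66/169)ᵀ = (-2, -4, -4)ᵀ

p = (-2, -4, -4)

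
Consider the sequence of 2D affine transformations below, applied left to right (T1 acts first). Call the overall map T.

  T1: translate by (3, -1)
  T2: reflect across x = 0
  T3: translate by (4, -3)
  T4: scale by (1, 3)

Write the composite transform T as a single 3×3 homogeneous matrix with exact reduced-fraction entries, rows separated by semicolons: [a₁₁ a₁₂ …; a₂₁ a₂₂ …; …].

T = [-1 0 1; 0 3 -12; 0 0 1]

T1 = [1 0 3; 0 1 -1; 0 0 1]
T2·T1 = [-1 0 -3; 0 1 -1; 0 0 1]
T3·…·T1 = [-1 0 1; 0 1 -4; 0 0 1]
T4·…·T1 = [-1 0 1; 0 3 -12; 0 0 1]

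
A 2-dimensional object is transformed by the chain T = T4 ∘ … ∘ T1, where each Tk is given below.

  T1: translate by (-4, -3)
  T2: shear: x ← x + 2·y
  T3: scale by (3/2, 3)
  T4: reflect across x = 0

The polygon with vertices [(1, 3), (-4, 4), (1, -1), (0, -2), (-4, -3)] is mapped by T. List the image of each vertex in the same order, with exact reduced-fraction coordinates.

image vertices: (9/2, 0), (9, 3), (33/2, -12), (21, -15), (30, -18)

T1 translate by (-4, -3): (1, 3) → (-3, 0); (-4, 4) → (-8, 1); (1, -1) → (-3, -4); (0, -2) → (-4, -5); (-4, -3) → (-8, -6)
T2 shear: x ← x + 2·y: (-3, 0) → (-3, 0); (-8, 1) → (-6, 1); (-3, -4) → (-11, -4); (-4, -5) → (-14, -5); (-8, -6) → (-20, -6)
T3 scale by (3/2, 3): (-3, 0) → (-9/2, 0); (-6, 1) → (-9, 3); (-11, -4) → (-33/2, -12); (-14, -5) → (-21, -15); (-20, -6) → (-30, -18)
T4 reflect across x = 0: (-9/2, 0) → (9/2, 0); (-9, 3) → (9, 3); (-33/2, -12) → (33/2, -12); (-21, -15) → (21, -15); (-30, -18) → (30, -18)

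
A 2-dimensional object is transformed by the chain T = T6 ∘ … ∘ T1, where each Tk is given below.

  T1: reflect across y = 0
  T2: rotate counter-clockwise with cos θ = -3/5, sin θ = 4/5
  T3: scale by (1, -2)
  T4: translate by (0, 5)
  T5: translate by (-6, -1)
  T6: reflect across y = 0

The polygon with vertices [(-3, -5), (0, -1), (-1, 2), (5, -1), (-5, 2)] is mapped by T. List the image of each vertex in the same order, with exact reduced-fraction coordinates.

T1 reflect across y = 0: (-3, -5) → (-3, 5); (0, -1) → (0, 1); (-1, 2) → (-1, -2); (5, -1) → (5, 1); (-5, 2) → (-5, -2)
T2 rotate counter-clockwise with cos θ = -3/5, sin θ = 4/5: (-3, 5) → (-11/5, -27/5); (0, 1) → (-4/5, -3/5); (-1, -2) → (11/5, 2/5); (5, 1) → (-19/5, 17/5); (-5, -2) → (23/5, -14/5)
T3 scale by (1, -2): (-11/5, -27/5) → (-11/5, 54/5); (-4/5, -3/5) → (-4/5, 6/5); (11/5, 2/5) → (11/5, -4/5); (-19/5, 17/5) → (-19/5, -34/5); (23/5, -14/5) → (23/5, 28/5)
T4 translate by (0, 5): (-11/5, 54/5) → (-11/5, 79/5); (-4/5, 6/5) → (-4/5, 31/5); (11/5, -4/5) → (11/5, 21/5); (-19/5, -34/5) → (-19/5, -9/5); (23/5, 28/5) → (23/5, 53/5)
T5 translate by (-6, -1): (-11/5, 79/5) → (-41/5, 74/5); (-4/5, 31/5) → (-34/5, 26/5); (11/5, 21/5) → (-19/5, 16/5); (-19/5, -9/5) → (-49/5, -14/5); (23/5, 53/5) → (-7/5, 48/5)
T6 reflect across y = 0: (-41/5, 74/5) → (-41/5, -74/5); (-34/5, 26/5) → (-34/5, -26/5); (-19/5, 16/5) → (-19/5, -16/5); (-49/5, -14/5) → (-49/5, 14/5); (-7/5, 48/5) → (-7/5, -48/5)

image vertices: (-41/5, -74/5), (-34/5, -26/5), (-19/5, -16/5), (-49/5, 14/5), (-7/5, -48/5)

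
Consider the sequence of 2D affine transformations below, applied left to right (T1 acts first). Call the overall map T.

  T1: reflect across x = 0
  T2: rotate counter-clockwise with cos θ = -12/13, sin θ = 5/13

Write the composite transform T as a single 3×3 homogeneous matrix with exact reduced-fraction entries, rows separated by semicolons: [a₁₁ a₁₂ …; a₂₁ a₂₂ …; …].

T1 = [-1 0 0; 0 1 0; 0 0 1]
T2·T1 = [12/13 -5/13 0; -5/13 -12/13 0; 0 0 1]

T = [12/13 -5/13 0; -5/13 -12/13 0; 0 0 1]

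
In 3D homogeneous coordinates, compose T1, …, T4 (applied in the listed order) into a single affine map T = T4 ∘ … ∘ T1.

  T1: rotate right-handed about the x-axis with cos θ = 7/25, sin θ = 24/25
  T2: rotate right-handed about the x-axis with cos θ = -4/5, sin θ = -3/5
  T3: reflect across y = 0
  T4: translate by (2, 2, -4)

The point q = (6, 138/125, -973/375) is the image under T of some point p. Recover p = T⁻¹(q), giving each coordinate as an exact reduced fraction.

p = (4, -1, 4/3)

T1 = [1 0 0 0; 0 7/25 -24/25 0; 0 24/25 7/25 0; 0 0 0 1]
T2·T1 = [1 0 0 0; 0 44/125 117/125 0; 0 -117/125 44/125 0; 0 0 0 1]
T3·…·T1 = [1 0 0 0; 0 -44/125 -117/125 0; 0 -117/125 44/125 0; 0 0 0 1]
T4·…·T1 = [1 0 0 2; 0 -44/125 -117/125 2; 0 -117/125 44/125 -4; 0 0 0 1]
det M = -1; M⁻¹ = [1 0 0 -2; 0 -44/125 -117/125 -76/25; 0 -117/125 44/125 82/25; 0 0 0 1]
M⁻¹ · (6, 138/125, -973/375)ᵀ = (4, -1, 4/3)ᵀ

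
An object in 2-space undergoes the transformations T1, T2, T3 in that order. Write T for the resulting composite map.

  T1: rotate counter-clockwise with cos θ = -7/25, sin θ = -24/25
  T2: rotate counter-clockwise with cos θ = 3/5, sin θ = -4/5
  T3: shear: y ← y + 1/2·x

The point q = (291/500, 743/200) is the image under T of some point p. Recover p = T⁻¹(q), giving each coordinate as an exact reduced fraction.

T1 = [-7/25 24/25 0; -24/25 -7/25 0; 0 0 1]
T2·T1 = [-117/125 44/125 0; -44/125 -117/125 0; 0 0 1]
T3·…·T1 = [-117/125 44/125 0; -41/50 -19/25 0; 0 0 1]
det M = 1; M⁻¹ = [-19/25 -44/125 0; 41/50 -117/125 0; 0 0 1]
M⁻¹ · (291/500, 743/200)ᵀ = (-7/4, -3)ᵀ

p = (-7/4, -3)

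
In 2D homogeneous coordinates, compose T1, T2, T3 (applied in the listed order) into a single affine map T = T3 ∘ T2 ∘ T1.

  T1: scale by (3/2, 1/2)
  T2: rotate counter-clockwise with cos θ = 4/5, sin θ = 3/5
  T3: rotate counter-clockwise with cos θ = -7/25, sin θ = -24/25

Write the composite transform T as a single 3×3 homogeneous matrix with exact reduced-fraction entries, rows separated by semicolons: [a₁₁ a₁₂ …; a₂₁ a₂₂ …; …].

T = [66/125 117/250 0; -351/250 22/125 0; 0 0 1]

T1 = [3/2 0 0; 0 1/2 0; 0 0 1]
T2·T1 = [6/5 -3/10 0; 9/10 2/5 0; 0 0 1]
T3·…·T1 = [66/125 117/250 0; -351/250 22/125 0; 0 0 1]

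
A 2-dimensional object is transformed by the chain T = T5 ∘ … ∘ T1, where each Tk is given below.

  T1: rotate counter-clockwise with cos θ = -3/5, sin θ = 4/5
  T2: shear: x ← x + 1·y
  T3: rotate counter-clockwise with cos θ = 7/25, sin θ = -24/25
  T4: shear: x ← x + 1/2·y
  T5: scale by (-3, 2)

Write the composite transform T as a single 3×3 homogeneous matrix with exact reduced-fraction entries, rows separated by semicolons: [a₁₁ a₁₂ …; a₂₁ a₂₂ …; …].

T = [-63/25 57/50 0; 8/125 294/125 0; 0 0 1]

T1 = [-3/5 -4/5 0; 4/5 -3/5 0; 0 0 1]
T2·T1 = [1/5 -7/5 0; 4/5 -3/5 0; 0 0 1]
T3·…·T1 = [103/125 -121/125 0; 4/125 147/125 0; 0 0 1]
T4·…·T1 = [21/25 -19/50 0; 4/125 147/125 0; 0 0 1]
T5·…·T1 = [-63/25 57/50 0; 8/125 294/125 0; 0 0 1]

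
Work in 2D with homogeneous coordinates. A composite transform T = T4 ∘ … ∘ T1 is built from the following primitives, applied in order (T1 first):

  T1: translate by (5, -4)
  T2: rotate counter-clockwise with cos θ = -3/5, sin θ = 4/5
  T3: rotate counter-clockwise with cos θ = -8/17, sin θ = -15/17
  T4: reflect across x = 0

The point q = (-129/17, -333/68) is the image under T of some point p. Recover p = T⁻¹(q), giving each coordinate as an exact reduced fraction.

T1 = [1 0 5; 0 1 -4; 0 0 1]
T2·T1 = [-3/5 -4/5 1/5; 4/5 -3/5 32/5; 0 0 1]
T3·…·T1 = [84/85 -13/85 472/85; 13/85 84/85 -271/85; 0 0 1]
T4·…·T1 = [-84/85 13/85 -472/85; 13/85 84/85 -271/85; 0 0 1]
det M = -1; M⁻¹ = [-84/85 13/85 -5; 13/85 84/85 4; 0 0 1]
M⁻¹ · (-129/17, -333/68)ᵀ = (7/4, -2)ᵀ

p = (7/4, -2)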